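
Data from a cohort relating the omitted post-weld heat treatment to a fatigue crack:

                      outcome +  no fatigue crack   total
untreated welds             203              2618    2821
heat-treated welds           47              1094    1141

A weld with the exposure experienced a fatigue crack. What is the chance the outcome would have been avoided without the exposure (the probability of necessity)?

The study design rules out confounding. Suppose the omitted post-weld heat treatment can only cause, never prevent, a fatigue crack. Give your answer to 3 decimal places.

p₁ = P(outcome | exposed) = 203/2821 = 0.07196
p₀ = P(outcome | unexposed) = 47/1141 = 0.041192
Under exogeneity and monotonicity, PN = (p₁ − p₀)/p₁.
PN = (0.07196 − 0.041192) / 0.07196 ≈ 0.4276

PN ≈ 0.428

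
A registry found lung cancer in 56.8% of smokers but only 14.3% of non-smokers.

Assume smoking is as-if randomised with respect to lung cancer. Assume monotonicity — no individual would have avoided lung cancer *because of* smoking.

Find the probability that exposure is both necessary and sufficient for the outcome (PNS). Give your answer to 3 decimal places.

p₁ = 0.568, p₀ = 0.143.
Under exogeneity and monotonicity, PNS = p₁ − p₀.
PNS = 0.568 − 0.143 = 0.425

PNS ≈ 0.425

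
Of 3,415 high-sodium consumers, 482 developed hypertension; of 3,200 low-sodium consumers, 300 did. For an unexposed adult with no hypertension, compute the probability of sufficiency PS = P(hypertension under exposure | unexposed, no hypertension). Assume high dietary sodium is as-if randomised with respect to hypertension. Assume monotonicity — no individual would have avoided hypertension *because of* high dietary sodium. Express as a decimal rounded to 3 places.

PS ≈ 0.052

p₁ = P(outcome | exposed) = 482/3415 = 0.14114
p₀ = P(outcome | unexposed) = 300/3200 = 0.09375
Under exogeneity and monotonicity, PS = (p₁ − p₀) / (1 − p₀).
PS = (0.14114 − 0.09375) / (1 − 0.09375) = 0.047392 / 0.90625 ≈ 0.0523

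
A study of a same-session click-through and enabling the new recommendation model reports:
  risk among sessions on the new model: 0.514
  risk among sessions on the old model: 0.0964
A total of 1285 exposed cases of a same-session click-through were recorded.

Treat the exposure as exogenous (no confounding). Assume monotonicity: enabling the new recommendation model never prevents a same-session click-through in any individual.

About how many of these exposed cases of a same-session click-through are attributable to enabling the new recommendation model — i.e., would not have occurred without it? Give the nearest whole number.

about 1044 cases

Let p₁ = 0.514, p₀ = 0.0964.
PN = (p₁ − p₀)/p₁ = (0.514 − 0.0964) / 0.514 ≈ 0.81245.
Attributable cases ≈ PN × (exposed cases) = 0.81245 × 1285 ≈ 1044.00.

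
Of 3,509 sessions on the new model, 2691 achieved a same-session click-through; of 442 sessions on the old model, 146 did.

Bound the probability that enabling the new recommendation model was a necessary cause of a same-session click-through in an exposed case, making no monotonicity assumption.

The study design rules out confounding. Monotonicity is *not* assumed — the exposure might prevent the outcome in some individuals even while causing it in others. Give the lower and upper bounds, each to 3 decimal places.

0.569 ≤ PN ≤ 0.873

p₁ = P(outcome | exposed) = 2691/3509 = 0.76689
p₀ = P(outcome | unexposed) = 146/442 = 0.33032
Under exogeneity alone the bounds on PN are max{0,(p₁−p₀)/p₁} ≤ PN ≤ min{1,(1−p₀)/p₁}.
  lower = (p₁ − p₀)/p₁ = 0.43657 / 0.76689 ≈ 0.5693
  upper = min{1, (1 − p₀)/p₁} = 0.66968 / 0.76689 ≈ 0.8733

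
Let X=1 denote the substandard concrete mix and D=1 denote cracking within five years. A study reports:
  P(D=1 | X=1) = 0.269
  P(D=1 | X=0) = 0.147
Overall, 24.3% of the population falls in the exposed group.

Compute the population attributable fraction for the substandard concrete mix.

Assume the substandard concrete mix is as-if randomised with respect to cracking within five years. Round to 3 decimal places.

PAF ≈ 0.168

Let p₁ = 0.269, p₀ = 0.147.
Overall risk P(Y=1) = π·p₁ + (1−π)·p₀ = 0.243×0.269 + 0.757×0.147 = 0.17665.
Under exogeneity, PAF = [P(Y=1) − p₀] / P(Y=1).
PAF = (0.17665 − 0.147) / 0.17665 ≈ 0.1678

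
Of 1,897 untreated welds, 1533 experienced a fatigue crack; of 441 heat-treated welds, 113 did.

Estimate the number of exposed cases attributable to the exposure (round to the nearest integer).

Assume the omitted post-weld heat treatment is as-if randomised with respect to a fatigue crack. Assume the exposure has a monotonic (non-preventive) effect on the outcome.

about 1047 cases

p₁ = P(outcome | exposed) = 1533/1897 = 0.80812
p₀ = P(outcome | unexposed) = 113/441 = 0.25624
PN = (p₁ − p₀)/p₁ = (0.80812 − 0.25624) / 0.80812 ≈ 0.68292.
Attributable cases ≈ PN × (exposed cases) = 0.68292 × 1533 ≈ 1046.92.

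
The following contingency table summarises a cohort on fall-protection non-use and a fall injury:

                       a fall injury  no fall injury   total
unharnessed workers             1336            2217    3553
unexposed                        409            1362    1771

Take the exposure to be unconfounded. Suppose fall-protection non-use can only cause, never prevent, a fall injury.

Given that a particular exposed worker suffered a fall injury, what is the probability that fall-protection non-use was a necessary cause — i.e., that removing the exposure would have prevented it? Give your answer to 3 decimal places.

PN ≈ 0.386

p₁ = P(outcome | exposed) = 1336/3553 = 0.37602
p₀ = P(outcome | unexposed) = 409/1771 = 0.23094
Under exogeneity and monotonicity, PN = (p₁ − p₀) / p₁.
PN = (0.37602 − 0.23094) / 0.37602 = 0.14508 / 0.37602 ≈ 0.3858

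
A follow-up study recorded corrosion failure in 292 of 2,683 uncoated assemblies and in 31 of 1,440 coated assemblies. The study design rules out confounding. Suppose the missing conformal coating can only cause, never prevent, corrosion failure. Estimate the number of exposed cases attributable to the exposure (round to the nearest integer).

p₁ = P(outcome | exposed) = 292/2683 = 0.10883
p₀ = P(outcome | unexposed) = 31/1440 = 0.021528
PN = (p₁ − p₀)/p₁ = (0.10883 − 0.021528) / 0.10883 ≈ 0.80220.
Attributable cases ≈ PN × (exposed cases) = 0.80220 × 292 ≈ 234.24.

about 234 cases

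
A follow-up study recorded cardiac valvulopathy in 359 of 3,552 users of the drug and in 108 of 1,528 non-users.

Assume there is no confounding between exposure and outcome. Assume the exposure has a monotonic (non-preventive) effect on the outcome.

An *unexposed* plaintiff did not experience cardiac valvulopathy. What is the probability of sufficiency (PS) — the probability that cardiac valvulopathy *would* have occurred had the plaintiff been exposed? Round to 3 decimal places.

p₁ = P(outcome | exposed) = 359/3552 = 0.10107
p₀ = P(outcome | unexposed) = 108/1528 = 0.070681
Under exogeneity and monotonicity, PS = (p₁ − p₀) / (1 − p₀).
PS = (0.10107 − 0.070681) / (1 − 0.070681) = 0.030389 / 0.92932 ≈ 0.0327

PS ≈ 0.033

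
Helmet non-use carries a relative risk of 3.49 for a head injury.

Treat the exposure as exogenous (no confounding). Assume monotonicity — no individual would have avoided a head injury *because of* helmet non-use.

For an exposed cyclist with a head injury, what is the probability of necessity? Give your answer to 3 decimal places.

PN ≈ 0.713

Under exogeneity and monotonicity, PN = (RR − 1) / RR = 1 − 1/RR.
PN = (3.49 − 1) / 3.49 = 2.49 / 3.49 ≈ 0.7135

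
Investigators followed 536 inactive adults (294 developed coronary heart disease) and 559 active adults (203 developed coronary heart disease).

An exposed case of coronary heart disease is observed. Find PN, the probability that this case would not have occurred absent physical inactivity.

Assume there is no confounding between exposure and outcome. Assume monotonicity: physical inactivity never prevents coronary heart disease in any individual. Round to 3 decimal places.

p₁ = P(outcome | exposed) = 294/536 = 0.54851
p₀ = P(outcome | unexposed) = 203/559 = 0.36315
Under exogeneity and monotonicity, PN = (p₁ − p₀) / p₁.
PN = (0.54851 − 0.36315) / 0.54851 = 0.18536 / 0.54851 ≈ 0.3379

PN ≈ 0.338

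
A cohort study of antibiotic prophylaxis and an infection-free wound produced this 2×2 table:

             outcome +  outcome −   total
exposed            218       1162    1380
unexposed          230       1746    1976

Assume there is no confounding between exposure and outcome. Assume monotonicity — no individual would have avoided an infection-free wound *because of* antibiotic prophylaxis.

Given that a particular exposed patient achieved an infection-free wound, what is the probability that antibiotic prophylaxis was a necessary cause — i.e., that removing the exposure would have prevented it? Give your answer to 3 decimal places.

p₁ = P(outcome | exposed) = 218/1380 = 0.15797
p₀ = P(outcome | unexposed) = 230/1976 = 0.1164
Under exogeneity and monotonicity, PN = (p₁ − p₀)/p₁.
PN = (0.15797 − 0.1164) / 0.15797 ≈ 0.2632

PN ≈ 0.263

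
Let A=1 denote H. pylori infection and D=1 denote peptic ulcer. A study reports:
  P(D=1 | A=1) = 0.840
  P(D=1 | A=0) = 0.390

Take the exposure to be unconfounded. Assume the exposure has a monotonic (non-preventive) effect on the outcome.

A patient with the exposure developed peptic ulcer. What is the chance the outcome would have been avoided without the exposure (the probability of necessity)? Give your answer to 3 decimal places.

PN ≈ 0.536

Let p₁ = 0.84, p₀ = 0.39.
Under exogeneity and monotonicity, PN = (p₁ − p₀) / p₁.
PN = (0.84 − 0.39) / 0.84 = 0.45 / 0.84 ≈ 0.5357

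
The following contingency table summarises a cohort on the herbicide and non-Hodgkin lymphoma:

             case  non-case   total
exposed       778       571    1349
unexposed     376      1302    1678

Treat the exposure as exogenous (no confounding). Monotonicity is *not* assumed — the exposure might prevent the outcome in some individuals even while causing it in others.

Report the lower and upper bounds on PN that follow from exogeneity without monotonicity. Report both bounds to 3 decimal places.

p₁ = P(outcome | exposed) = 778/1349 = 0.57672
p₀ = P(outcome | unexposed) = 376/1678 = 0.22408
Under exogeneity alone the bounds on PN are max{0,(p₁−p₀)/p₁} ≤ PN ≤ min{1,(1−p₀)/p₁}.
  lower = (p₁ − p₀)/p₁ = 0.35265 / 0.57672 ≈ 0.6115
  upper = min{1, (1 − p₀)/p₁} = 0.77592 / 0.57672 ≈ 1.3454 → capped at 1

0.611 ≤ PN ≤ 1.000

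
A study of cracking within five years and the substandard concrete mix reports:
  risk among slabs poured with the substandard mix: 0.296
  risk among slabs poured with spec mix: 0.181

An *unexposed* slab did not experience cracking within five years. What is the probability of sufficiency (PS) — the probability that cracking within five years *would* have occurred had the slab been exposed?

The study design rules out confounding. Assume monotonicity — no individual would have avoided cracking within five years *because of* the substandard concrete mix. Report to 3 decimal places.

Let p₁ = 0.296, p₀ = 0.181.
Under exogeneity and monotonicity, PS = (p₁ − p₀) / (1 − p₀).
PS = (0.296 − 0.181) / (1 − 0.181) = 0.115 / 0.819 ≈ 0.1404

PS ≈ 0.140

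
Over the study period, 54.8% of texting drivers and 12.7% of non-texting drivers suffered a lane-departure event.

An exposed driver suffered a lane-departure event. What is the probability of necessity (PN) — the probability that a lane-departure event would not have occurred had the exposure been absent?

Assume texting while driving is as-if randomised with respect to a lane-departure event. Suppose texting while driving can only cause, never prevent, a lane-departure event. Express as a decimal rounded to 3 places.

PN ≈ 0.768

p₁ = 0.548, p₀ = 0.127.
Under exogeneity and monotonicity, PN = (p₁ − p₀) / p₁.
PN = (0.548 − 0.127) / 0.548 = 0.421 / 0.548 ≈ 0.7682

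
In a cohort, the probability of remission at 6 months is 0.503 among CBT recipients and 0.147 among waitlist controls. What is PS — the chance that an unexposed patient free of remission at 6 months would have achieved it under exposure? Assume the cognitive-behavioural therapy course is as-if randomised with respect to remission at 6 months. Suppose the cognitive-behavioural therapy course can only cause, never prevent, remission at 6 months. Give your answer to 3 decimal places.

PS ≈ 0.417

Let p₁ = 0.503, p₀ = 0.147.
Under exogeneity and monotonicity, PS = (p₁ − p₀) / (1 − p₀).
PS = (0.503 − 0.147) / (1 − 0.147) = 0.356 / 0.853 ≈ 0.4174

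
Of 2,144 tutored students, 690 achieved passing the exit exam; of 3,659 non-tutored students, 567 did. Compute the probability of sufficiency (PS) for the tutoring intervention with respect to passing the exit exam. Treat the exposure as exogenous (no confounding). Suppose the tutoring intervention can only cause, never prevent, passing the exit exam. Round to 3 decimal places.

PS ≈ 0.197

p₁ = P(outcome | exposed) = 690/2144 = 0.32183
p₀ = P(outcome | unexposed) = 567/3659 = 0.15496
Under exogeneity and monotonicity, PS = (p₁ − p₀) / (1 − p₀).
PS = (0.32183 − 0.15496) / (1 − 0.15496) = 0.16687 / 0.84504 ≈ 0.1975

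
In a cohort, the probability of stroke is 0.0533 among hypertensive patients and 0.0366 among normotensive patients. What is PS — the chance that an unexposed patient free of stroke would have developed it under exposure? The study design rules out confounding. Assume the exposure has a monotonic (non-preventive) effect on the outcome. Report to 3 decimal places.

Let p₁ = 0.0533, p₀ = 0.0366.
Under exogeneity and monotonicity, PS = (p₁ − p₀) / (1 − p₀).
PS = (0.0533 − 0.0366) / (1 − 0.0366) = 0.0167 / 0.9634 ≈ 0.0173

PS ≈ 0.017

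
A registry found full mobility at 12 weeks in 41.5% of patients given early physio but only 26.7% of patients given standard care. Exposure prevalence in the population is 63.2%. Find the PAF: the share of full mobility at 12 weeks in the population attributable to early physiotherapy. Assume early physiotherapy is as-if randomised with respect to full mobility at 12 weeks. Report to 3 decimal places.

PAF ≈ 0.259

p₁ = 0.415, p₀ = 0.267.
Overall risk P(Y=1) = π·p₁ + (1−π)·p₀ = 0.632×0.415 + 0.368×0.267 = 0.36054.
Under exogeneity, PAF = [P(Y=1) − p₀] / P(Y=1).
PAF = (0.36054 − 0.267) / 0.36054 ≈ 0.2594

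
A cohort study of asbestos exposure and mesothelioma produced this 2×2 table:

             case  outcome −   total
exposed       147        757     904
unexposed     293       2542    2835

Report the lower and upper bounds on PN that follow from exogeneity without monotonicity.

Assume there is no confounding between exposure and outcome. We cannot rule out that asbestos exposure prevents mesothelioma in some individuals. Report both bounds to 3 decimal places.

0.364 ≤ PN ≤ 1.000

p₁ = P(outcome | exposed) = 147/904 = 0.16261
p₀ = P(outcome | unexposed) = 293/2835 = 0.10335
Under exogeneity alone the bounds on PN are max{0,(p₁−p₀)/p₁} ≤ PN ≤ min{1,(1−p₀)/p₁}.
  lower = (p₁ − p₀)/p₁ = 0.05926 / 0.16261 ≈ 0.3644
  upper = min{1, (1 − p₀)/p₁} = 0.89665 / 0.16261 ≈ 5.5141 → capped at 1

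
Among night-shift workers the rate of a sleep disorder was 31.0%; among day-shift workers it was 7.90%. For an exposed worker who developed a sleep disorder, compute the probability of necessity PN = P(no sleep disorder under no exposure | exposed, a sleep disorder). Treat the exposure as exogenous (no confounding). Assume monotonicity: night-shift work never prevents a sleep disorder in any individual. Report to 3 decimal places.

PN ≈ 0.745

p₁ = 0.31, p₀ = 0.079.
Under exogeneity and monotonicity, PN = (p₁ − p₀) / p₁.
PN = (0.31 − 0.079) / 0.31 = 0.231 / 0.31 ≈ 0.7452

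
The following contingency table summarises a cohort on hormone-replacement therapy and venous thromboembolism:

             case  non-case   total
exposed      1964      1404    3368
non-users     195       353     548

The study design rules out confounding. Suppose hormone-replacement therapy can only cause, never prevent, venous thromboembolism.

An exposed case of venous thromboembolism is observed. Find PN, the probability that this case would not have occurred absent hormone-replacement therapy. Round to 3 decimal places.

p₁ = P(outcome | exposed) = 1964/3368 = 0.58314
p₀ = P(outcome | unexposed) = 195/548 = 0.35584
Under exogeneity and monotonicity, PN = (p₁ − p₀) / p₁.
PN = (0.58314 − 0.35584) / 0.58314 = 0.2273 / 0.58314 ≈ 0.3898

PN ≈ 0.390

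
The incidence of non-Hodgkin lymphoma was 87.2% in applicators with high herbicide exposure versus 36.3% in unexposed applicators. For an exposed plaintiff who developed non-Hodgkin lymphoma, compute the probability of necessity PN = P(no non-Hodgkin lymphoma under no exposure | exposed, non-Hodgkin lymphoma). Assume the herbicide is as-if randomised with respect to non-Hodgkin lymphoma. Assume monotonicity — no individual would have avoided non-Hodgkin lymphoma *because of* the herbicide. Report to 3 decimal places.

p₁ = 0.872, p₀ = 0.363.
Under exogeneity and monotonicity, PN = (p₁ − p₀) / p₁.
PN = (0.872 − 0.363) / 0.872 = 0.509 / 0.872 ≈ 0.5837

PN ≈ 0.584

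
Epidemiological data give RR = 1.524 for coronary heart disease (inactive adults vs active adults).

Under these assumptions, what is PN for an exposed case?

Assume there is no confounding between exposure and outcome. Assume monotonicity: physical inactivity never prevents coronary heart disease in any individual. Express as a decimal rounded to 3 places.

Under exogeneity and monotonicity, PN = (RR − 1) / RR = 1 − 1/RR.
PN = (1.524 − 1) / 1.524 = 0.524 / 1.524 ≈ 0.3438

PN ≈ 0.344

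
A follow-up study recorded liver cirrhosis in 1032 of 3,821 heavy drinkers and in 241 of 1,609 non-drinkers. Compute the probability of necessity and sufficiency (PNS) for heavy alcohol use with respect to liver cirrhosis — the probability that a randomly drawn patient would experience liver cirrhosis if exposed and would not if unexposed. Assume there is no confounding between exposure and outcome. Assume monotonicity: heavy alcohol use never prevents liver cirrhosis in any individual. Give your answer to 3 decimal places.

PNS ≈ 0.120

p₁ = P(outcome | exposed) = 1032/3821 = 0.27009
p₀ = P(outcome | unexposed) = 241/1609 = 0.14978
Under exogeneity and monotonicity, PNS = p₁ − p₀.
PNS = 0.27009 − 0.14978 = 0.1203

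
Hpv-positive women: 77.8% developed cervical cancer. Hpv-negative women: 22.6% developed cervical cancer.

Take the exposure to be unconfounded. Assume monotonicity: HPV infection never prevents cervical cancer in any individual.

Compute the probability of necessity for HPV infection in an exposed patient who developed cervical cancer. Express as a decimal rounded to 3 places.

p₁ = 0.778, p₀ = 0.226.
Under exogeneity and monotonicity, PN = (p₁ − p₀) / p₁.
PN = (0.778 − 0.226) / 0.778 = 0.552 / 0.778 ≈ 0.7095

PN ≈ 0.710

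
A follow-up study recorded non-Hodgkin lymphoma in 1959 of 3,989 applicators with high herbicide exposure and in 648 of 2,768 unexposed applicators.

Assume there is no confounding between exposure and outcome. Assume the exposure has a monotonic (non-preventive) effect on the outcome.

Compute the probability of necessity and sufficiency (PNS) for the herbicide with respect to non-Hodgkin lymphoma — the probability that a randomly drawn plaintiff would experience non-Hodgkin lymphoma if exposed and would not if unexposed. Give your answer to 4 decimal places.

p₁ = P(outcome | exposed) = 1959/3989 = 0.4911
p₀ = P(outcome | unexposed) = 648/2768 = 0.2341
Under exogeneity and monotonicity, PNS = p₁ − p₀.
PNS = 0.4911 − 0.2341 = 0.257

PNS ≈ 0.2570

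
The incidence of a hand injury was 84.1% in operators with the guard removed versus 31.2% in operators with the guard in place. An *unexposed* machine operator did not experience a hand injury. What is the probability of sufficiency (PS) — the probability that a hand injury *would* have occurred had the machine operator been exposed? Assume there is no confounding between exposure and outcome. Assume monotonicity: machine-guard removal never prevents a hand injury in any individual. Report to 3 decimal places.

PS ≈ 0.769

p₁ = 0.841, p₀ = 0.312.
Under exogeneity and monotonicity, PS = (p₁ − p₀) / (1 − p₀).
PS = (0.841 − 0.312) / (1 − 0.312) = 0.529 / 0.688 ≈ 0.7689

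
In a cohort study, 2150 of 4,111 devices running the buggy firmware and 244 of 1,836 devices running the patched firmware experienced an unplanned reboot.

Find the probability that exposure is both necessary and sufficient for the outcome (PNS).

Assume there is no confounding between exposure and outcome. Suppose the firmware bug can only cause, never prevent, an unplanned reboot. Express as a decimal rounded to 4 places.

p₁ = P(outcome | exposed) = 2150/4111 = 0.52299
p₀ = P(outcome | unexposed) = 244/1836 = 0.1329
Under exogeneity and monotonicity, PNS = p₁ − p₀.
PNS = 0.52299 − 0.1329 = 0.39009

PNS ≈ 0.3901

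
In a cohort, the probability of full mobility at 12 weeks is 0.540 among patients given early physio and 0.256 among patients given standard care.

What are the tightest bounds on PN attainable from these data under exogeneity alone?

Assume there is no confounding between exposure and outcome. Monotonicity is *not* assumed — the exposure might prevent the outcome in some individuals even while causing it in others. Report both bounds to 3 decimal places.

Let p₁ = 0.54, p₀ = 0.256.
Under exogeneity alone the bounds on PN are max{0,(p₁−p₀)/p₁} ≤ PN ≤ min{1,(1−p₀)/p₁}.
  lower = (p₁ − p₀)/p₁ = 0.284 / 0.54 ≈ 0.5259
  upper = min{1, (1 − p₀)/p₁} = 0.744 / 0.54 ≈ 1.3778 → capped at 1

0.526 ≤ PN ≤ 1.000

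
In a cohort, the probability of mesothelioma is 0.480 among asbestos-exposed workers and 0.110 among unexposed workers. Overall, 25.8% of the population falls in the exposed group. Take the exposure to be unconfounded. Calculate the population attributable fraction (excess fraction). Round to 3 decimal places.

Let p₁ = 0.48, p₀ = 0.11.
Overall risk P(Y=1) = π·p₁ + (1−π)·p₀ = 0.258×0.48 + 0.742×0.11 = 0.20546.
Under exogeneity, PAF = [P(Y=1) − p₀] / P(Y=1).
PAF = (0.20546 − 0.11) / 0.20546 ≈ 0.4646

PAF ≈ 0.465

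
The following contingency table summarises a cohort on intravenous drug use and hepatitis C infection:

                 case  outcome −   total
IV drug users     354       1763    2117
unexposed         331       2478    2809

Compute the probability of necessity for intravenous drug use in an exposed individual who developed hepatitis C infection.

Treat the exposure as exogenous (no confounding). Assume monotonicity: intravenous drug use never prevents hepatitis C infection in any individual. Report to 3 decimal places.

p₁ = P(outcome | exposed) = 354/2117 = 0.16722
p₀ = P(outcome | unexposed) = 331/2809 = 0.11784
Under exogeneity and monotonicity, PN = (p₁ − p₀) / p₁.
PN = (0.16722 − 0.11784) / 0.16722 = 0.049382 / 0.16722 ≈ 0.2953

PN ≈ 0.295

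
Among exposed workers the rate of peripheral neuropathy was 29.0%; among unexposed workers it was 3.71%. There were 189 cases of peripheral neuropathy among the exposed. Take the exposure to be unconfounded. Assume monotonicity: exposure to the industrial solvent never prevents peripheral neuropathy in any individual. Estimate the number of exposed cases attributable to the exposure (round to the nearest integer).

about 165 cases

p₁ = 0.29, p₀ = 0.0371.
PN = (p₁ − p₀)/p₁ = (0.29 − 0.0371) / 0.29 ≈ 0.87207.
Attributable cases ≈ PN × (exposed cases) = 0.87207 × 189 ≈ 164.82.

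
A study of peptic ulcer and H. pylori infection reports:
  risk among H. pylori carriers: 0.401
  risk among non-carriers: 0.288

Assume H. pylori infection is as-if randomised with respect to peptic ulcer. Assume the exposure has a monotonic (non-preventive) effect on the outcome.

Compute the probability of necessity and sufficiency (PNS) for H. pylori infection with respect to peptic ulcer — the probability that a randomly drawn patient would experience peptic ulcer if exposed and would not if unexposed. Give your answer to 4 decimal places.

Let p₁ = 0.401, p₀ = 0.288.
Under exogeneity and monotonicity, PNS = p₁ − p₀.
PNS = 0.401 − 0.288 = 0.113

PNS ≈ 0.1130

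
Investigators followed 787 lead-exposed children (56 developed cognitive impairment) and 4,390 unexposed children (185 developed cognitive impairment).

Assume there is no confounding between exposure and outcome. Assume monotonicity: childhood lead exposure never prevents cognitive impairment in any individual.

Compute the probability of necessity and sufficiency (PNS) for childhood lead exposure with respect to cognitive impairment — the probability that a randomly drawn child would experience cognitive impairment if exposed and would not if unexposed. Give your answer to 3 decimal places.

p₁ = P(outcome | exposed) = 56/787 = 0.071156
p₀ = P(outcome | unexposed) = 185/4390 = 0.042141
Under exogeneity and monotonicity, PNS = p₁ − p₀.
PNS = 0.071156 − 0.042141 = 0.029015

PNS ≈ 0.029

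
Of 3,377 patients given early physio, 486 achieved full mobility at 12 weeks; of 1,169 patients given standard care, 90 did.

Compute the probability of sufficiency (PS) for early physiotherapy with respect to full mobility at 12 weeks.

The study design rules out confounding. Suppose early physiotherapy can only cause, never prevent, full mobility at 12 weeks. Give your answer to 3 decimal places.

p₁ = P(outcome | exposed) = 486/3377 = 0.14391
p₀ = P(outcome | unexposed) = 90/1169 = 0.076989
Under exogeneity and monotonicity, PS = (p₁ − p₀) / (1 − p₀).
PS = (0.14391 − 0.076989) / (1 − 0.076989) = 0.066926 / 0.92301 ≈ 0.0725

PS ≈ 0.073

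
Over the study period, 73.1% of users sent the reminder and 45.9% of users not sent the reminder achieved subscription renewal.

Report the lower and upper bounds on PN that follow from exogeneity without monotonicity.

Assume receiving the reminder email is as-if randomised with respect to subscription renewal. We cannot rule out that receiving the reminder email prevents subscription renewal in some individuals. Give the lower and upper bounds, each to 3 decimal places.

p₁ = 0.731, p₀ = 0.459.
Under exogeneity alone the bounds on PN are max{0,(p₁−p₀)/p₁} ≤ PN ≤ min{1,(1−p₀)/p₁}.
  lower = (p₁ − p₀)/p₁ = 0.272 / 0.731 ≈ 0.3721
  upper = min{1, (1 − p₀)/p₁} = 0.541 / 0.731 ≈ 0.7401

0.372 ≤ PN ≤ 0.740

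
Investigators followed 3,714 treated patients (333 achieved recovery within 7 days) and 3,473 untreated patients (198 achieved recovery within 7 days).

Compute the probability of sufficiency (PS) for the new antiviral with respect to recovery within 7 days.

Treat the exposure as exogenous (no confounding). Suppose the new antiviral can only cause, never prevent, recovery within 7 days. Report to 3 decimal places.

p₁ = P(outcome | exposed) = 333/3714 = 0.089661
p₀ = P(outcome | unexposed) = 198/3473 = 0.057011
Under exogeneity and monotonicity, PS = (p₁ − p₀) / (1 − p₀).
PS = (0.089661 − 0.057011) / (1 − 0.057011) = 0.03265 / 0.94299 ≈ 0.0346

PS ≈ 0.035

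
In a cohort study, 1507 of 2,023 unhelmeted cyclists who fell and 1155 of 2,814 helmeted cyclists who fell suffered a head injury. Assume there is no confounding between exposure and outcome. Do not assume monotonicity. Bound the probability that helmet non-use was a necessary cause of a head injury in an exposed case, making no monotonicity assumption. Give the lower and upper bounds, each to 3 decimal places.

0.449 ≤ PN ≤ 0.791

p₁ = P(outcome | exposed) = 1507/2023 = 0.74493
p₀ = P(outcome | unexposed) = 1155/2814 = 0.41045
Under exogeneity alone the bounds on PN are max{0,(p₁−p₀)/p₁} ≤ PN ≤ min{1,(1−p₀)/p₁}.
  lower = (p₁ − p₀)/p₁ = 0.33449 / 0.74493 ≈ 0.4490
  upper = min{1, (1 − p₀)/p₁} = 0.58955 / 0.74493 ≈ 0.7914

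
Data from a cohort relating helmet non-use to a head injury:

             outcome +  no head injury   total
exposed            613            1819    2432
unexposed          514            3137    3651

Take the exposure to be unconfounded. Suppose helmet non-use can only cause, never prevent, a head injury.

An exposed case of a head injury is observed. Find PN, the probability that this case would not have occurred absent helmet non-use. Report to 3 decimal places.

PN ≈ 0.441

p₁ = P(outcome | exposed) = 613/2432 = 0.25206
p₀ = P(outcome | unexposed) = 514/3651 = 0.14078
Under exogeneity and monotonicity, PN = (p₁ − p₀) / p₁.
PN = (0.25206 − 0.14078) / 0.25206 = 0.11127 / 0.25206 ≈ 0.4415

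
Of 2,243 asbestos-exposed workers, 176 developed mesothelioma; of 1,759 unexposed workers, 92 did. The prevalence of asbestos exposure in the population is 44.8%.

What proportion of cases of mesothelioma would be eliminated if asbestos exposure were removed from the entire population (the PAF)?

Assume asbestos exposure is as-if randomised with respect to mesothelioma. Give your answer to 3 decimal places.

p₁ = P(outcome | exposed) = 176/2243 = 0.078466
p₀ = P(outcome | unexposed) = 92/1759 = 0.052302
Overall risk P(Y=1) = π·p₁ + (1−π)·p₀ = 0.448×0.078466 + 0.552×0.052302 = 0.064024.
Under exogeneity, PAF = [P(Y=1) − p₀] / P(Y=1).
PAF = (0.064024 − 0.052302) / 0.064024 ≈ 0.1831

PAF ≈ 0.183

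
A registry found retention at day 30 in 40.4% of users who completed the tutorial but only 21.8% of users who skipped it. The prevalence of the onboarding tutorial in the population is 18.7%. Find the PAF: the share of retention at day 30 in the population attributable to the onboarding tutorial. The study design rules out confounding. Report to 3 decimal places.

PAF ≈ 0.138

p₁ = 0.404, p₀ = 0.218.
Overall risk P(Y=1) = π·p₁ + (1−π)·p₀ = 0.187×0.404 + 0.813×0.218 = 0.25278.
Under exogeneity, PAF = [P(Y=1) − p₀] / P(Y=1).
PAF = (0.25278 − 0.218) / 0.25278 ≈ 0.1376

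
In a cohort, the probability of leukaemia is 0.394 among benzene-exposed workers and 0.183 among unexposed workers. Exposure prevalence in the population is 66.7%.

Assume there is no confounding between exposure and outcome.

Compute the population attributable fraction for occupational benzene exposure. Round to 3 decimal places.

PAF ≈ 0.435

Let p₁ = 0.394, p₀ = 0.183.
Overall risk P(Y=1) = π·p₁ + (1−π)·p₀ = 0.667×0.394 + 0.333×0.183 = 0.32374.
Under exogeneity, PAF = [P(Y=1) − p₀] / P(Y=1).
PAF = (0.32374 − 0.183) / 0.32374 ≈ 0.4347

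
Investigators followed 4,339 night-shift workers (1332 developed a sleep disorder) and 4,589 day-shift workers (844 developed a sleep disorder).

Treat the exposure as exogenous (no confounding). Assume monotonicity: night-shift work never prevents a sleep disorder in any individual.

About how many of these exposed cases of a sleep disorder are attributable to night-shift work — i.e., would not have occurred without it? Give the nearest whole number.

p₁ = P(outcome | exposed) = 1332/4339 = 0.30698
p₀ = P(outcome | unexposed) = 844/4589 = 0.18392
PN = (p₁ − p₀)/p₁ = (0.30698 − 0.18392) / 0.30698 ≈ 0.40089.
Attributable cases ≈ PN × (exposed cases) = 0.40089 × 1332 ≈ 533.98.

about 534 cases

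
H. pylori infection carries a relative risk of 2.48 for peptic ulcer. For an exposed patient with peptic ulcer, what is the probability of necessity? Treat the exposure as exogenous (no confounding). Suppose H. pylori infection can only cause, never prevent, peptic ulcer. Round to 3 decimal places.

Under exogeneity and monotonicity, PN = (RR − 1) / RR = 1 − 1/RR.
PN = (2.48 − 1) / 2.48 = 1.48 / 2.48 ≈ 0.5968

PN ≈ 0.597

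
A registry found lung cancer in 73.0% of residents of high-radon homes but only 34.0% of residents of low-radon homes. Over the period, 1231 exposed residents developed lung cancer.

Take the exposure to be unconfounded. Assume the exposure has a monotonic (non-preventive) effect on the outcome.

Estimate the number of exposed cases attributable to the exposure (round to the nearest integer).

about 658 cases

p₁ = 0.73, p₀ = 0.34.
PN = (p₁ − p₀)/p₁ = (0.73 − 0.34) / 0.73 ≈ 0.53425.
Attributable cases ≈ PN × (exposed cases) = 0.53425 × 1231 ≈ 657.66.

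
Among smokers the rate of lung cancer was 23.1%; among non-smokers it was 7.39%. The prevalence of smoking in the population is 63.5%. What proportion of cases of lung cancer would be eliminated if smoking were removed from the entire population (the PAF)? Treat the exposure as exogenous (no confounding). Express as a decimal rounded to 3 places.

p₁ = 0.231, p₀ = 0.0739.
Overall risk P(Y=1) = π·p₁ + (1−π)·p₀ = 0.635×0.231 + 0.365×0.0739 = 0.17366.
Under exogeneity, PAF = [P(Y=1) − p₀] / P(Y=1).
PAF = (0.17366 − 0.0739) / 0.17366 ≈ 0.5745

PAF ≈ 0.574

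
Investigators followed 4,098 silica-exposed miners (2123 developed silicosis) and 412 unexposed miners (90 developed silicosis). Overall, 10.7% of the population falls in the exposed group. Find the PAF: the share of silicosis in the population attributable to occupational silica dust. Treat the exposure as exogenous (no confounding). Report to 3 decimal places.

p₁ = P(outcome | exposed) = 2123/4098 = 0.51806
p₀ = P(outcome | unexposed) = 90/412 = 0.21845
Overall risk P(Y=1) = π·p₁ + (1−π)·p₀ = 0.107×0.51806 + 0.893×0.21845 = 0.2505.
Under exogeneity, PAF = [P(Y=1) − p₀] / P(Y=1).
PAF = (0.2505 − 0.21845) / 0.2505 ≈ 0.1280

PAF ≈ 0.128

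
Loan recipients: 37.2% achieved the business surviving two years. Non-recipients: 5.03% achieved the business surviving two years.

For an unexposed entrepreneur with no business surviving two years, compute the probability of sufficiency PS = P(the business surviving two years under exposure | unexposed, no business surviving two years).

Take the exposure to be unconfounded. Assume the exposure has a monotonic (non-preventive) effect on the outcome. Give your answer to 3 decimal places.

PS ≈ 0.339

p₁ = 0.372, p₀ = 0.0503.
Under exogeneity and monotonicity, PS = (p₁ − p₀) / (1 − p₀).
PS = (0.372 − 0.0503) / (1 − 0.0503) = 0.3217 / 0.9497 ≈ 0.3387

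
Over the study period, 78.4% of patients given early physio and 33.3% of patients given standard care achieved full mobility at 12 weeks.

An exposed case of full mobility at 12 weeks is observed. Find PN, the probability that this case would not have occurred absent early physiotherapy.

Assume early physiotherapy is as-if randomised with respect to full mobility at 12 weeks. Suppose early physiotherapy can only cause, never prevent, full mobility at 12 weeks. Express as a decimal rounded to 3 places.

PN ≈ 0.575

p₁ = 0.784, p₀ = 0.333.
Under exogeneity and monotonicity, PN = (p₁ − p₀) / p₁.
PN = (0.784 − 0.333) / 0.784 = 0.451 / 0.784 ≈ 0.5753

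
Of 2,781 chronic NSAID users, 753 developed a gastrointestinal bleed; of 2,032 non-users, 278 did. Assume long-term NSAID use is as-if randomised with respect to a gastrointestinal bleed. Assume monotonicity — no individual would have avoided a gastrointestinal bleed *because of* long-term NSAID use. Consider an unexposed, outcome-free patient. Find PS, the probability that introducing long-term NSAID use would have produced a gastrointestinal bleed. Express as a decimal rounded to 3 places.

PS ≈ 0.155

p₁ = P(outcome | exposed) = 753/2781 = 0.27077
p₀ = P(outcome | unexposed) = 278/2032 = 0.13681
Under exogeneity and monotonicity, PS = (p₁ − p₀) / (1 − p₀).
PS = (0.27077 − 0.13681) / (1 − 0.13681) = 0.13395 / 0.86319 ≈ 0.1552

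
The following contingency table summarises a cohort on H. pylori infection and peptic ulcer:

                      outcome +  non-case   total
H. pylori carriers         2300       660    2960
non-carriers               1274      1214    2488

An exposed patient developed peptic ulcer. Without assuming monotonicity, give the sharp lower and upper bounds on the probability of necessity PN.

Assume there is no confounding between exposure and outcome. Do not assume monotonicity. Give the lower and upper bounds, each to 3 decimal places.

0.341 ≤ PN ≤ 0.628

p₁ = P(outcome | exposed) = 2300/2960 = 0.77703
p₀ = P(outcome | unexposed) = 1274/2488 = 0.51206
Under exogeneity alone the bounds on PN are max{0,(p₁−p₀)/p₁} ≤ PN ≤ min{1,(1−p₀)/p₁}.
  lower = (p₁ − p₀)/p₁ = 0.26497 / 0.77703 ≈ 0.3410
  upper = min{1, (1 − p₀)/p₁} = 0.48794 / 0.77703 ≈ 0.6280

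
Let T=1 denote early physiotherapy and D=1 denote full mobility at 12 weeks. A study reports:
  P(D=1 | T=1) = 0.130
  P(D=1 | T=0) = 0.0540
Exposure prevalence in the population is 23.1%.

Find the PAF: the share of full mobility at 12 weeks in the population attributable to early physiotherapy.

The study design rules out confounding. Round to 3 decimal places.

Let p₁ = 0.13, p₀ = 0.054.
Overall risk P(Y=1) = π·p₁ + (1−π)·p₀ = 0.231×0.13 + 0.769×0.054 = 0.071556.
Under exogeneity, PAF = [P(Y=1) − p₀] / P(Y=1).
PAF = (0.071556 − 0.054) / 0.071556 ≈ 0.2453

PAF ≈ 0.245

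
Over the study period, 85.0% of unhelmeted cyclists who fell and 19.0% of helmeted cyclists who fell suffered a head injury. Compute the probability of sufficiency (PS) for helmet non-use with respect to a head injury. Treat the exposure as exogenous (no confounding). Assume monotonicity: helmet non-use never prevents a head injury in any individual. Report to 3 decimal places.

p₁ = 0.85, p₀ = 0.19.
Under exogeneity and monotonicity, PS = (p₁ − p₀) / (1 − p₀).
PS = (0.85 − 0.19) / (1 − 0.19) = 0.66 / 0.81 ≈ 0.8148

PS ≈ 0.815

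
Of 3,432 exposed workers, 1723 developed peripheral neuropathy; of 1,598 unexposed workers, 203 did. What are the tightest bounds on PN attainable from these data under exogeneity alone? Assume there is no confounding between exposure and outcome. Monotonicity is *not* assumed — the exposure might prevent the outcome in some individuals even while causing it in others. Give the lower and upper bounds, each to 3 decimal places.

p₁ = P(outcome | exposed) = 1723/3432 = 0.50204
p₀ = P(outcome | unexposed) = 203/1598 = 0.12703
Under exogeneity alone the bounds on PN are max{0,(p₁−p₀)/p₁} ≤ PN ≤ min{1,(1−p₀)/p₁}.
  lower = (p₁ − p₀)/p₁ = 0.37501 / 0.50204 ≈ 0.7470
  upper = min{1, (1 − p₀)/p₁} = 0.87297 / 0.50204 ≈ 1.7388 → capped at 1

0.747 ≤ PN ≤ 1.000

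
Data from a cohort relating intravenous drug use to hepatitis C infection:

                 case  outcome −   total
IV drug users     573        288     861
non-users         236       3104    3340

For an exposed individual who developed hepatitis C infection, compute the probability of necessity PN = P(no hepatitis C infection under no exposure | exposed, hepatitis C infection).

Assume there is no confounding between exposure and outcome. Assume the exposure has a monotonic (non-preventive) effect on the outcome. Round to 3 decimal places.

p₁ = P(outcome | exposed) = 573/861 = 0.66551
p₀ = P(outcome | unexposed) = 236/3340 = 0.070659
Under exogeneity and monotonicity, PN = (p₁ − p₀)/p₁.
PN = (0.66551 − 0.070659) / 0.66551 ≈ 0.8938

PN ≈ 0.894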